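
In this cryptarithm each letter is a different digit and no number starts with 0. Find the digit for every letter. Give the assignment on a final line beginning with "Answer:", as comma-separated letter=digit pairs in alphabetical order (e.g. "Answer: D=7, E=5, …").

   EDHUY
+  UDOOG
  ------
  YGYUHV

Step 1. [col 1: Y + G ≡ V (mod 10)] Y=1 is one option consistent with column 1 (Y + G ≡ V (mod 10), carry-in 0) — take it, so Y=1.
Step 2. [col 1: Y + G ≡ V (mod 10)] column 1 (Y + G ≡ V (mod 10), carry-in 0) doesn't pin V yet; pick V=3 and continue, so V=3.
Step 3. [col 1: Y + G ≡ V (mod 10)] column 1: given Y=1, V=3, carry-in 0, and digits 1,3 already taken and all letters distinct, Y+G≡V (mod 10) forces G=2, so G=2.
Step 4. [col 2: U + O ≡ H (mod 10)] column 2 (U + O ≡ H (mod 10), carry-in 0) doesn't pin U yet; pick U=4 and continue ⇒ U=4.
Step 5. [col 2: U + O ≡ H (mod 10)] column 2 (U + O ≡ H (mod 10), carry-in 0) doesn't pin H yet; pick H=9 and continue, so H=9.
Step 6. [col 2: U + O ≡ H (mod 10)] column 2: given U=4, H=9, carry-in 0, and digits 1,2,3,4,9 already taken and all letters distinct, U+O≡H (mod 10) forces O=5. So O=5.
Step 7. [col 4: D + D ≡ Y (mod 10)] column 4 reads D+D+carry(1)=Y with Y=1; with digits 1,2,3,4,5,9 already taken and all letters distinct, the only value for D is 0, so D=0.
Step 8. [col 5: E + U ≡ G (mod 10)] in column 5 we have E+U≡G with carry-in 0; given U=4, G=2 and digits 0,1,2,3,4,5,9 already taken and all letters distinct, that pins E to 8 ⇒ E=8.

Answer: D=0, E=8, G=2, H=9, O=5, U=4, V=3, Y=1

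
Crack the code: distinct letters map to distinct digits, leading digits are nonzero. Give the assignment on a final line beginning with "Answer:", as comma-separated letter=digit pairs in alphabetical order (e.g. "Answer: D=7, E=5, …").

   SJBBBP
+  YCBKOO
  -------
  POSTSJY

Step 1. [col 1: P + O ≡ Y (mod 10)] column 1 (P + O ≡ Y (mod 10), carry-in 0) doesn't pin P yet; pick P=1 and continue ⇒ P=1.
Step 2. [col 1: P + O ≡ Y (mod 10)] column 1 (P + O ≡ Y (mod 10), carry-in 0) doesn't pin O yet; pick O=7 and continue ⇒ O=7.
Step 3. [col 1: P + O ≡ Y (mod 10)] column 1 reads P+O+carry(0)=Y with P=1, O=7; with digits 1,7 already taken and all letters distinct, the only value for Y is 8 ⇒ Y=8.
Step 4. [col 2: B + O ≡ J (mod 10)] column 2 (B + O ≡ J (mod 10), carry-in 0) doesn't pin J yet; pick J=2 and continue. So J=2.
Step 5. [col 2: B + O ≡ J (mod 10)] column 2 reads B+O+carry(0)=J with O=7, J=2; with digits 1,2,7,8 already taken and all letters distinct, the only value for B is 5 ⇒ B=5.
Step 6. [col 3: B + K ≡ S (mod 10)] K=3 is one option consistent with column 3 (B + K ≡ S (mod 10), carry-in 1) — take it, so K=3.
Step 7. [col 3: B + K ≡ S (mod 10)] column 3 reads B+K+carry(1)=S with B=5, K=3; with digits 1,2,3,5,7,8 already taken and all letters distinct, the only value for S is 9. So S=9.
Step 8. [col 4: B + B ≡ T (mod 10)] column 4 reads B+B+carry(0)=T with B=5; with digits 1,2,3,5,7,8,9 already taken and all letters distinct, the only value for T is 0 ⇒ T=0.
Step 9. [col 5: J + C ≡ S (mod 10)] column 5 reads J+C+carry(1)=S with J=2, S=9; with digits 0,1,2,3,5,7,8,9 already taken and all letters distinct, the only value for C is 6. So C=6.

Answer: B=5, C=6, J=2, K=3, O=7, P=1, S=9, T=0, Y=8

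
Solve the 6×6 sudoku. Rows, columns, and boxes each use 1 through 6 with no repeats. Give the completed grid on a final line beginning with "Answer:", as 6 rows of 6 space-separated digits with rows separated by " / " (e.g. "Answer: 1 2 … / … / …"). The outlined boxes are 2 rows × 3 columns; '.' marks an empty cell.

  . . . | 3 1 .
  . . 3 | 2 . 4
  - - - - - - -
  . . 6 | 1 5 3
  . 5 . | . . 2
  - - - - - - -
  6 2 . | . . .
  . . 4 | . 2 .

Step 1. [r1c6∈{5,6}] r1c6 is the only open cell in box 2 admitting 5 ⇒ r1c6=5.
Step 2. [r5c3∈{1,5}] across col 3, 5 lands solely at r5c3. So r5c3=5.
Step 3. [r3c2∈{4}] r3c2's peers cover all but 4. So r3c2=4.
Step 4. [r6c2∈{1,3}] 3 has one home in col 2: r6c2, so r6c2=3.
Step 5. [r6c1∈{1}] r6c1 has the single candidate 1 ⇒ r6c1=1.
Step 6. [r2c5∈{6}] r2c5 has the single candidate 6 ⇒ r2c5=6.
Step 7. [r5c4∈{4}] r5c4's peers cover all but 4. So r5c4=4.
Step 8. [r1c1∈{2,4}] row 1 places 4 nowhere but r1c1 ⇒ r1c1=4.
Step 9. [r6c6∈{6}] r6c6 is down to just 6, so r6c6=6.
Step 10. [r6c4∈{5}] r6c4 is down to just 5, so r6c4=5.
Step 11. [r4c3∈{1}] r4c3 is down to just 1, so r4c3=1.
Step 12. [r4c4∈{6}] r4c4 has the single candidate 6. So r4c4=6.
Step 13. [r4c5∈{4}] r4c5 has the single candidate 4, so r4c5=4.
Step 14. [r1c2∈{6}] r1c2 is down to just 6. So r1c2=6.
Step 15. [r3c1∈{2}] nothing but 2 survives at r3c1, so r3c1=2.
Step 16. [r2c2∈{1}] nothing but 1 survives at r2c2, so r2c2=1.
Step 17. [r5c5∈{3}] only 3 remains possible at r5c5 ⇒ r5c5=3.
Step 18. [r5c6∈{1}] r5c6 is down to just 1, so r5c6=1.
Step 19. [r1c3∈{2}] r1c3 has the single candidate 2. So r1c3=2.
Step 20. [r4c1∈{3}] r4c1 has the single candidate 3 ⇒ r4c1=3.
Step 21. [r2c1∈{5}] only 5 remains possible at r2c1. So r2c1=5.

Answer: 4 6 2 3 1 5 / 5 1 3 2 6 4 / 2 4 6 1 5 3 / 3 5 1 6 4 2 / 6 2 5 4 3 1 / 1 3 4 5 2 6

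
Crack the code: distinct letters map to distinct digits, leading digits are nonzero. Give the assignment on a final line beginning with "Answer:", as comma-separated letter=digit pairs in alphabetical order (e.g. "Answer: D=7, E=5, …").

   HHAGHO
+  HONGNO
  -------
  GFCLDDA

Step 1. [col 1: O + O ≡ A (mod 10)] several values work for O in column 1 (O + O ≡ A (mod 10), carry-in 0); try O=2 ⇒ O=2.
Step 2. [col 1: O + O ≡ A (mod 10)] from column 1 (O=2, carry-in 0, digits 2 already taken and all letters distinct): A must equal 4. So A=4.
Step 3. [G] the sum has 7 digits but both addends have 6; that extra leading digit G is the final carry, namely 1. So G=1.
Step 4. [col 2: H + N ≡ D (mod 10)] no forcing yet in column 2 (carry-in 0); D=3 is free and consistent — try it ⇒ D=3.
Step 5. [col 2: H + N ≡ D (mod 10)] several values work for H in column 2 (H + N ≡ D (mod 10), carry-in 0); try H=8 ⇒ H=8.
Step 6. [col 2: H + N ≡ D (mod 10)] in column 2 we have H+N≡D with carry-in 0; given H=8, D=3 and digits 1,2,3,4,8 already taken and all letters distinct, that pins N to 5, so N=5.
Step 7. [col 4: A + N ≡ L (mod 10)] from column 4 (A=4, N=5, carry-in 0, digits 1,2,3,4,5,8 already taken and all letters distinct): L must equal 9, so L=9.
Step 8. [col 5: H + O ≡ C (mod 10)] in column 5 we have H+O≡C with carry-in 0; given H=8, O=2 and digits 1,2,3,4,5,8,9 already taken and all letters distinct, that pins C to 0 ⇒ C=0.
Step 9. [col 6: H + H ≡ F (mod 10)] from column 6 (H=8, carry-in 1, digits 0,1,2,3,4,5,8,9 already taken and all letters distinct): F must equal 7. So F=7.

Answer: A=4, C=0, D=3, F=7, G=1, H=8, L=9, N=5, O=2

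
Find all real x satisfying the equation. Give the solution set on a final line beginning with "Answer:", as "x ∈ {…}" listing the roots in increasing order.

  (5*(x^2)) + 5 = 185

Step 1. [(5*(x^2)) + 5 = 185] peel the +5: subtract 5 from each side ⇒ sub: 5*(x^2) = 180.
Step 2. [5*(x^2) = 180] LHS = 5·(…); ÷5 both sides. So div: x^2 = 36.
Step 3. [x^2 = 36] 36 ≥ 0, LHS is (·)² — take ±√. So sqrt: x = 6 or -6.

Answer: x ∈ {-6, 6}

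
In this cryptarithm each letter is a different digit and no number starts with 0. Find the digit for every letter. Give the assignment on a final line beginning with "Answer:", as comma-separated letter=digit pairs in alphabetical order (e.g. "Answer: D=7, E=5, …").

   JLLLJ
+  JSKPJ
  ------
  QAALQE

Step 1. [col 1: J + J ≡ E (mod 10)] several values work for E in column 1 (J + J ≡ E (mod 10), carry-in 0); try E=4 ⇒ E=4.
Step 2. [col 1: J + J ≡ E (mod 10)] column 1 (J + J ≡ E (mod 10), carry-in 0) doesn't pin J yet; pick J=7 and continue ⇒ J=7.
Step 3. [col 2: L + P ≡ Q (mod 10)] no forcing yet in column 2 (carry-in 1); Q=1 is free and consistent — try it ⇒ Q=1.
Step 4. [col 2: L + P ≡ Q (mod 10)] P=2 is one option consistent with column 2 (L + P ≡ Q (mod 10), carry-in 1) — take it ⇒ P=2.
Step 5. [col 2: L + P ≡ Q (mod 10)] column 2: given P=2, Q=1, carry-in 1, and digits 1,2,4,7 already taken and all letters distinct, L+P≡Q (mod 10) forces L=8. So L=8.
Step 6. [col 3: L + K ≡ L (mod 10)] from column 3 (L=8, carry-in 1, digits 1,2,4,7,8 already taken and all letters distinct): K must equal 9, so K=9.
Step 7. [col 4: L + S ≡ A (mod 10)] column 4 reads L+S+carry(1)=A with L=8; with digits 1,2,4,7,8,9 already taken and all letters distinct, the only value for S is 6 ⇒ S=6.
Step 8. [col 4: L + S ≡ A (mod 10)] in column 4 we have L+S≡A with carry-in 1; given L=8, S=6 and digits 1,2,4,6,7,8,9 already taken and all letters distinct, that pins A to 5 ⇒ A=5.

Answer: A=5, E=4, J=7, K=9, L=8, P=2, Q=1, S=6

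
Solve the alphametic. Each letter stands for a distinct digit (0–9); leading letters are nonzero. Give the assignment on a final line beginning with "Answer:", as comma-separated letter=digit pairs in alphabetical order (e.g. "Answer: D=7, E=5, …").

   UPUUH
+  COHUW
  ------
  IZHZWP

Step 1. [col 1: H + W ≡ P (mod 10)] several values work for W in column 1 (H + W ≡ P (mod 10), carry-in 0); try W=5 ⇒ W=5.
Step 2. [col 1: H + W ≡ P (mod 10)] H=8 is one option consistent with column 1 (H + W ≡ P (mod 10), carry-in 0) — take it. So H=8.
Step 3. [I] the sum has 6 digits but both addends have 5; that extra leading digit I is the final carry, namely 1 ⇒ I=1.
Step 4. [col 1: H + W ≡ P (mod 10)] in column 1 we have H+W≡P with carry-in 0; given H=8, W=5 and digits 1,5,8 already taken and all letters distinct, that pins P to 3, so P=3.
Step 5. [col 2: U + U ≡ W (mod 10)] several values work for U in column 2 (U + U ≡ W (mod 10), carry-in 1); try U=7. So U=7.
Step 6. [col 3: U + H ≡ Z (mod 10)] in column 3 we have U+H≡Z with carry-in 1; given U=7, H=8 and digits 1,3,5,7,8 already taken and all letters distinct, that pins Z to 6. So Z=6.
Step 7. [col 4: P + O ≡ H (mod 10)] from column 4 (P=3, H=8, carry-in 1, digits 1,3,5,6,7,8 already taken and all letters distinct): O must equal 4 ⇒ O=4.
Step 8. [col 5: U + C ≡ Z (mod 10)] from column 5 (U=7, Z=6, carry-in 0, digits 1,3,4,5,6,7,8 already taken and all letters distinct): C must equal 9, so C=9.

Answer: C=9, H=8, I=1, O=4, P=3, U=7, W=5, Z=6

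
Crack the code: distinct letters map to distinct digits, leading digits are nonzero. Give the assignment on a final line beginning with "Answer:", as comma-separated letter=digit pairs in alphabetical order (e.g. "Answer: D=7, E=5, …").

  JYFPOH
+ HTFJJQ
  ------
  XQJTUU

Step 1. [col 1: H + Q ≡ U (mod 10)] column 1 (H + Q ≡ U (mod 10), carry-in 0) doesn't pin Q yet; pick Q=9 and continue. So Q=9.
Step 2. [col 1: H + Q ≡ U (mod 10)] H=1 is one option consistent with column 1 (H + Q ≡ U (mod 10), carry-in 0) — take it ⇒ H=1.
Step 3. [col 1: H + Q ≡ U (mod 10)] column 1 reads H+Q+carry(0)=U with H=1, Q=9; with digits 1,9 already taken and all letters distinct, the only value for U is 0, so U=0.
Step 4. [col 2: O + J ≡ U (mod 10)] column 2 (O + J ≡ U (mod 10), carry-in 1) doesn't pin J yet; pick J=7 and continue, so J=7.
Step 5. [col 2: O + J ≡ U (mod 10)] in column 2 we have O+J≡U with carry-in 1; given J=7, U=0 and digits 0,1,7,9 already taken and all letters distinct, that pins O to 2, so O=2.
Step 6. [col 3: P + J ≡ T (mod 10)] several values work for P in column 3 (P + J ≡ T (mod 10), carry-in 1); try P=6 ⇒ P=6.
Step 7. [col 3: P + J ≡ T (mod 10)] column 3: given P=6, J=7, carry-in 1, and digits 0,1,2,6,7,9 already taken and all letters distinct, P+J≡T (mod 10) forces T=4. So T=4.
Step 8. [col 4: F + F ≡ J (mod 10)] F=3 is one option consistent with column 4 (F + F ≡ J (mod 10), carry-in 1) — take it, so F=3.
Step 9. [col 5: Y + T ≡ Q (mod 10)] from column 5 (T=4, Q=9, carry-in 0, digits 0,1,2,3,4,6,7,9 already taken and all letters distinct): Y must equal 5, so Y=5.
Step 10. [col 6: J + H ≡ X (mod 10)] column 6 reads J+H+carry(0)=X with J=7, H=1; with digits 0,1,2,3,4,5,6,7,9 already taken and all letters distinct, the only value for X is 8 ⇒ X=8.

Answer: F=3, H=1, J=7, O=2, P=6, Q=9, T=4, U=0, X=8, Y=5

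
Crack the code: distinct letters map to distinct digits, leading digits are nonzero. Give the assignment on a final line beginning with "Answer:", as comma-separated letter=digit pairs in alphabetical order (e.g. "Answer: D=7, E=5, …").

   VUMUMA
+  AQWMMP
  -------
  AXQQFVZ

Step 1. [col 1: A + P ≡ Z (mod 10)] several values work for A in column 1 (A + P ≡ Z (mod 10), carry-in 0); try A=1. So A=1.
Step 2. [col 1: A + P ≡ Z (mod 10)] column 1 (A + P ≡ Z (mod 10), carry-in 0) doesn't pin Z yet; pick Z=6 and continue. So Z=6.
Step 3. [col 1: A + P ≡ Z (mod 10)] in column 1 we have A+P≡Z with carry-in 0; given A=1, Z=6 and digits 1,6 already taken and all letters distinct, that pins P to 5. So P=5.
Step 4. [col 2: M + M ≡ V (mod 10)] no forcing yet in column 2 (carry-in 0); V=8 is free and consistent — try it. So V=8.
Step 5. [col 2: M + M ≡ V (mod 10)] no forcing yet in column 2 (carry-in 0); M=4 is free and consistent — try it. So M=4.
Step 6. [col 3: U + M ≡ F (mod 10)] column 3 (U + M ≡ F (mod 10), carry-in 0) doesn't pin F yet; pick F=3 and continue. So F=3.
Step 7. [col 3: U + M ≡ F (mod 10)] from column 3 (M=4, F=3, carry-in 0, digits 1,3,4,5,6,8 already taken and all letters distinct): U must equal 9, so U=9.
Step 8. [col 4: M + W ≡ Q (mod 10)] Q=2 is one option consistent with column 4 (M + W ≡ Q (mod 10), carry-in 1) — take it. So Q=2.
Step 9. [col 4: M + W ≡ Q (mod 10)] column 4: given M=4, Q=2, carry-in 1, and digits 1,2,3,4,5,6,8,9 already taken and all letters distinct, M+W≡Q (mod 10) forces W=7, so W=7.
Step 10. [col 6: V + A ≡ X (mod 10)] column 6 reads V+A+carry(1)=X with V=8, A=1; with digits 1,2,3,4,5,6,7,8,9 already taken and all letters distinct, the only value for X is 0 ⇒ X=0.

Answer: A=1, F=3, M=4, P=5, Q=2, U=9, V=8, W=7, X=0, Z=6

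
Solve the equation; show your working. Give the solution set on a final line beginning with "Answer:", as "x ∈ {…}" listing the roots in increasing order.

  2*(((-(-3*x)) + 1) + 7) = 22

Step 1. [2*(((-(-3*x)) + 1) + 7) = 22] leading coefficient 2: divide by 2, so div: ((-(-3*x)) + 1) + 7 = 11.
Step 2. [((-(-3*x)) + 1) + 7 = 11] +7 is outermost — subtract 7 both sides, so sub: (-(-3*x)) + 1 = 4.
Step 3. [(-(-3*x)) + 1 = 4] subtract 1: x sits inside (… + 1), so sub: -(-3*x) = 3.
Step 4. [-(-3*x) = 3] flip signs both sides, so neg: -3*x = -3.
Step 5. [-3*x = -3] LHS = -3·(…); ÷-3 both sides, so div: x = 1.

Answer: x ∈ {1}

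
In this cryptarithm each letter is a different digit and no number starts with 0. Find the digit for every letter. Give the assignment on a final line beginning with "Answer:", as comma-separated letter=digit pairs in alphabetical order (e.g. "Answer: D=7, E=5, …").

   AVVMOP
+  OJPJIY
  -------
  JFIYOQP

Step 1. [col 1: P + Y ≡ P (mod 10)] column 1: given nothing yet, carry-in 0, and all letters distinct, none taken yet, P+Y≡P (mod 10) forces Y=0 ⇒ Y=0.
Step 2. [J] adding two 6-digit numbers gives at most 6+1 digits, and here it does — J is that final carry and must be 1, so J=1.
Step 3. [col 1: P + Y ≡ P (mod 10)] P=8 is one option consistent with column 1 (P + Y ≡ P (mod 10), carry-in 0) — take it. So P=8.
Step 4. [col 2: O + I ≡ Q (mod 10)] column 2 (O + I ≡ Q (mod 10), carry-in 0) doesn't pin O yet; pick O=9 and continue ⇒ O=9.
Step 5. [col 2: O + I ≡ Q (mod 10)] Q=3 is one option consistent with column 2 (O + I ≡ Q (mod 10), carry-in 0) — take it, so Q=3.
Step 6. [col 2: O + I ≡ Q (mod 10)] in column 2 we have O+I≡Q with carry-in 0; given O=9, Q=3 and digits 0,1,3,8,9 already taken and all letters distinct, that pins I to 4, so I=4.
Step 7. [col 3: M + J ≡ O (mod 10)] from column 3 (J=1, O=9, carry-in 1, digits 0,1,3,4,8,9 already taken and all letters distinct): M must equal 7 ⇒ M=7.
Step 8. [col 4: V + P ≡ Y (mod 10)] column 4 reads V+P+carry(0)=Y with P=8, Y=0; with digits 0,1,3,4,7,8,9 already taken and all letters distinct, the only value for V is 2, so V=2.
Step 9. [col 6: A + O ≡ F (mod 10)] from column 6 (O=9, carry-in 0, digits 0,1,2,3,4,7,8,9 already taken and all letters distinct): F must equal 5, so F=5.
Step 10. [col 6: A + O ≡ F (mod 10)] in column 6 we have A+O≡F with carry-in 0; given O=9, F=5 and digits 0,1,2,3,4,5,7,8,9 already taken and all letters distinct, that pins A to 6. So A=6.

Answer: A=6, F=5, I=4, J=1, M=7, O=9, P=8, Q=3, V=2, Y=0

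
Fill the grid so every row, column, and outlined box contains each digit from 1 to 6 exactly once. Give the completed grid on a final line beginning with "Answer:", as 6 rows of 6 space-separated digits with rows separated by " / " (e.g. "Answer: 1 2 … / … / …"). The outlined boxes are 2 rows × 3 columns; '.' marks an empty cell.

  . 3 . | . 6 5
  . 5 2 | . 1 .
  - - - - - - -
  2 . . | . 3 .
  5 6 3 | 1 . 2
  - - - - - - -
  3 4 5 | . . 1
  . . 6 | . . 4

Step 1. [r3c4∈{4,5,6}] r3c4 is the only open cell in row 3 admitting 5. So r3c4=5.
Step 2. [r5c5∈{2}] only 2 remains possible at r5c5, so r5c5=2.
Step 3. [r6c1∈{1}] r6c1 has the single candidate 1 ⇒ r6c1=1.
Step 4. [r1c1∈{4}] r1c1 has the single candidate 4 ⇒ r1c1=4.
Step 5. [r6c4∈{3}] r6c4 is down to just 3 ⇒ r6c4=3.
Step 6. [r3c2∈{1}] r3c2's peers cover all but 1 ⇒ r3c2=1.
Step 7. [r5c4∈{6}] r5c4 is down to just 6 ⇒ r5c4=6.
Step 8. [r4c5∈{4}] nothing but 4 survives at r4c5 ⇒ r4c5=4.
Step 9. [r1c3∈{1}] r1c3's peers cover all but 1. So r1c3=1.
Step 10. [r2c4∈{4}] only 4 remains possible at r2c4, so r2c4=4.
Step 11. [r1c4∈{2}] r1c4 is down to just 2 ⇒ r1c4=2.
Step 12. [r6c2∈{2}] only 2 remains possible at r6c2 ⇒ r6c2=2.
Step 13. [r3c6∈{6}] r3c6's peers cover all but 6. So r3c6=6.
Step 14. [r2c1∈{6}] r2c1 has the single candidate 6. So r2c1=6.
Step 15. [r6c5∈{5}] r6c5 is down to just 5. So r6c5=5.
Step 16. [r2c6∈{3}] r2c6 has the single candidate 3, so r2c6=3.
Step 17. [r3c3∈{4}] nothing but 4 survives at r3c3, so r3c3=4.

Answer: 4 3 1 2 6 5 / 6 5 2 4 1 3 / 2 1 4 5 3 6 / 5 6 3 1 4 2 / 3 4 5 6 2 1 / 1 2 6 3 5 4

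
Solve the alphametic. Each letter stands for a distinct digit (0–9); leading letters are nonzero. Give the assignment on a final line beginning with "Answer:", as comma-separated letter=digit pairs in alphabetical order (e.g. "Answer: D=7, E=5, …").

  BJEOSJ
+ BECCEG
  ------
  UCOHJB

Step 1. [col 1: J + G ≡ B (mod 10)] J=8 is one option consistent with column 1 (J + G ≡ B (mod 10), carry-in 0) — take it. So J=8.
Step 2. [col 1: J + G ≡ B (mod 10)] several values work for B in column 1 (J + G ≡ B (mod 10), carry-in 0); try B=2 ⇒ B=2.
Step 3. [col 1: J + G ≡ B (mod 10)] in column 1 we have J+G≡B with carry-in 0; given J=8, B=2 and digits 2,8 already taken and all letters distinct, that pins G to 4 ⇒ G=4.
Step 4. [col 2: S + E ≡ J (mod 10)] S=0 is one option consistent with column 2 (S + E ≡ J (mod 10), carry-in 1) — take it, so S=0.
Step 5. [col 2: S + E ≡ J (mod 10)] from column 2 (S=0, J=8, carry-in 1, digits 0,2,4,8 already taken and all letters distinct): E must equal 7. So E=7.
Step 6. [col 3: O + C ≡ H (mod 10)] column 3 (O + C ≡ H (mod 10), carry-in 0) doesn't pin C yet; pick C=6 and continue, so C=6.
Step 7. [col 3: O + C ≡ H (mod 10)] column 3 (O + C ≡ H (mod 10), carry-in 0) doesn't pin O yet; pick O=3 and continue. So O=3.
Step 8. [col 3: O + C ≡ H (mod 10)] column 3: given O=3, C=6, carry-in 0, and digits 0,2,3,4,6,7,8 already taken and all letters distinct, O+C≡H (mod 10) forces H=9 ⇒ H=9.
Step 9. [col 6: B + B ≡ U (mod 10)] column 6 reads B+B+carry(1)=U with B=2; with digits 0,2,3,4,6,7,8,9 already taken and all letters distinct, the only value for U is 5, so U=5.

Answer: B=2, C=6, E=7, G=4, H=9, J=8, O=3, S=0, U=5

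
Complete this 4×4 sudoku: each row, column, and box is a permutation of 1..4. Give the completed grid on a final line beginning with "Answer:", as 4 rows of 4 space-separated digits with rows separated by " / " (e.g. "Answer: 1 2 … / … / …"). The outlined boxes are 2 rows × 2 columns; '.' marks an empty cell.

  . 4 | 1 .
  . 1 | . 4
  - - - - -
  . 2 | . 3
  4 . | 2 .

Step 1. [r1c1∈{2,3}] 3 has one home in row 1: r1c1, so r1c1=3.
Step 2. [r3c1∈{1}] r3c1's peers cover all but 1 ⇒ r3c1=1.
Step 3. [r2c3∈{3}] only 3 remains possible at r2c3. So r2c3=3.
Step 4. [r1c4∈{2}] nothing but 2 survives at r1c4 ⇒ r1c4=2.
Step 5. [r4c4∈{1}] only 1 remains possible at r4c4, so r4c4=1.
Step 6. [r3c3∈{4}] r3c3 has the single candidate 4. So r3c3=4.
Step 7. [r4c2∈{3}] nothing but 3 survives at r4c2 ⇒ r4c2=3.
Step 8. [r2c1∈{2}] nothing but 2 survives at r2c1, so r2c1=2.

Answer: 3 4 1 2 / 2 1 3 4 / 1 2 4 3 / 4 3 2 1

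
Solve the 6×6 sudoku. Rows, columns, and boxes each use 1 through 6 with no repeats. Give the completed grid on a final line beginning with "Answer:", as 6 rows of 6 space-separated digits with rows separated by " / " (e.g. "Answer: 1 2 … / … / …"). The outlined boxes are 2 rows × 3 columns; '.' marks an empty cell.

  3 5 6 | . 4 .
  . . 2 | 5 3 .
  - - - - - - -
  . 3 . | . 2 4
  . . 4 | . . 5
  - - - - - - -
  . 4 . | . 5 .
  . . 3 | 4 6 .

Step 1. [r5c3∈{1}] nothing but 1 survives at r5c3 ⇒ r5c3=1.
Step 2. [r4c2∈{1,2,6}] col 2 places 6 nowhere but r4c2 ⇒ r4c2=6.
Step 3. [r6c6∈{1,2}] across row 6, 1 lands solely at r6c6. So r6c6=1.
Step 4. [r4c5∈{1}] nothing but 1 survives at r4c5, so r4c5=1.
Step 5. [r5c6∈{2,3}] 3 has one home in col 6: r5c6 ⇒ r5c6=3.
Step 6. [r5c4∈{2}] r5c4's peers cover all but 2, so r5c4=2.
Step 7. [r6c1∈{2,5}] 5 has one home in row 6: r6c1, so r6c1=5.
Step 8. [r2c1∈{1,4}] r2c1 is the only open cell in row 2 admitting 4, so r2c1=4.
Step 9. [r3c1∈{1}] r3c1 is down to just 1 ⇒ r3c1=1.
Step 10. [r1c4∈{1}] r1c4 is down to just 1, so r1c4=1.
Step 11. [r4c1∈{2}] r4c1 is down to just 2. So r4c1=2.
Step 12. [r4c4∈{3}] r4c4 is down to just 3 ⇒ r4c4=3.
Step 13. [r1c6∈{2}] nothing but 2 survives at r1c6 ⇒ r1c6=2.
Step 14. [r2c6∈{6}] r2c6 has the single candidate 6 ⇒ r2c6=6.
Step 15. [r3c4∈{6}] r3c4 has the single candidate 6. So r3c4=6.
Step 16. [r5c1∈{6}] only 6 remains possible at r5c1 ⇒ r5c1=6.
Step 17. [r2c2∈{1}] r2c2 has the single candidate 1 ⇒ r2c2=1.
Step 18. [r6c2∈{2}] r6c2's peers cover all but 2 ⇒ r6c2=2.
Step 19. [r3c3∈{5}] nothing but 5 survives at r3c3, so r3c3=5.

Answer: 3 5 6 1 4 2 / 4 1 2 5 3 6 / 1 3 5 6 2 4 / 2 6 4 3 1 5 / 6 4 1 2 5 3 / 5 2 3 4 6 1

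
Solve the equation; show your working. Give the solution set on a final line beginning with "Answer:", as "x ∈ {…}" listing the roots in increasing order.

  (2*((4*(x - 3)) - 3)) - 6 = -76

Step 1. [(2*((4*(x - 3)) - 3)) - 6 = -76] 2 divides every term; factor it out. So factor: ((4*(x - 3)) - 3) - 3 = -38.
Step 2. [((4*(x - 3)) - 3) - 3 = -38] add 3: x sits inside (… - 3) ⇒ sub: (4*(x - 3)) - 3 = -35.
Step 3. [(4*(x - 3)) - 3 = -35] the outer -3 inverts by adding 3, so sub: 4*(x - 3) = -32.
Step 4. [4*(x - 3) = -32] divide by the outer 4, so div: x - 3 = -8.
Step 5. [x - 3 = -8] -3 is outermost — add 3 both sides ⇒ sub: x = -5.

Answer: x ∈ {-5}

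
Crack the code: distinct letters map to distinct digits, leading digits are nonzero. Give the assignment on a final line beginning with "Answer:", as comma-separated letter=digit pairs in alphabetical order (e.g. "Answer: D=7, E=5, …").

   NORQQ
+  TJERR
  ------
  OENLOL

Step 1. [col 1: Q + R ≡ L (mod 10)] several values work for Q in column 1 (Q + R ≡ L (mod 10), carry-in 0); try Q=3, so Q=3.
Step 2. [col 1: Q + R ≡ L (mod 10)] R=7 is one option consistent with column 1 (Q + R ≡ L (mod 10), carry-in 0) — take it, so R=7.
Step 3. [O] O is the leading digit of a 6-digit sum of two 5-digit numbers; the final carry is exactly 1 ⇒ O=1.
Step 4. [col 1: Q + R ≡ L (mod 10)] column 1 reads Q+R+carry(0)=L with Q=3, R=7; with digits 1,3,7 already taken and all letters distinct, the only value for L is 0, so L=0.
Step 5. [col 3: R + E ≡ L (mod 10)] in column 3 we have R+E≡L with carry-in 1; given R=7, L=0 and digits 0,1,3,7 already taken and all letters distinct, that pins E to 2, so E=2.
Step 6. [col 4: O + J ≡ N (mod 10)] no forcing yet in column 4 (carry-in 1); N=8 is free and consistent — try it, so N=8.
Step 7. [col 4: O + J ≡ N (mod 10)] column 4 reads O+J+carry(1)=N with O=1, N=8; with digits 0,1,2,3,7,8 already taken and all letters distinct, the only value for J is 6, so J=6.
Step 8. [col 5: N + T ≡ E (mod 10)] column 5 reads N+T+carry(0)=E with N=8, E=2; with digits 0,1,2,3,6,7,8 already taken and all letters distinct, the only value for T is 4, so T=4.

Answer: E=2, J=6, L=0, N=8, O=1, Q=3, R=7, T=4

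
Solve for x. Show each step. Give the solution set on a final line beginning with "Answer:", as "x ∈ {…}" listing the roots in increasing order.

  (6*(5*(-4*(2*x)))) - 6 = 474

Step 1. [(6*(5*(-4*(2*x)))) - 6 = 474] peel the -6: add 6 from each side. So sub: 6*(5*(-4*(2*x))) = 480.
Step 2. [6*(5*(-4*(2*x))) = 480] divide by the outer 6 ⇒ div: 5*(-4*(2*x)) = 80.
Step 3. [5*(-4*(2*x)) = 80] 5·(inner) — divide through by 5 ⇒ div: -4*(2*x) = 16.
Step 4. [-4*(2*x) = 16] -4 out front; divide by -4 ⇒ div: 2*x = -4.
Step 5. [2*x = -4] 2 out front; divide by 2, so div: x = -2.

Answer: x ∈ {-2}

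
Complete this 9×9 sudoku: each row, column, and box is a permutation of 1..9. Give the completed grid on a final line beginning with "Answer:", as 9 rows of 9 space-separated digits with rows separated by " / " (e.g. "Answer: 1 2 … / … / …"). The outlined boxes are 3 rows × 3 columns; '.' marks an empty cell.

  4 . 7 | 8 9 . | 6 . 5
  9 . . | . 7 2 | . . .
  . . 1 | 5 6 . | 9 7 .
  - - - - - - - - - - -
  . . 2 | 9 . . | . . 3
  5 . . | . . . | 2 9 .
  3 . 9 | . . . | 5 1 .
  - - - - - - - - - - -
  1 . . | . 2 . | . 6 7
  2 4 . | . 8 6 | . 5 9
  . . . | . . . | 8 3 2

Step 1. [r6c5∈{4}] r6c5's peers cover all but 4, so r6c5=4.
Step 2. [r8c4∈{1,3,7}] in row 8, 7 fits only at r8c4 ⇒ r8c4=7.
Step 3. [r1c6∈{1,3}] across row 1, 1 lands solely at r1c6 ⇒ r1c6=1.
Step 4. [r1c2∈{2,3}] across row 1, 3 lands solely at r1c2. So r1c2=3.
Step 5. [r3c1∈{8}] r3c1 is down to just 8. So r3c1=8.
Step 6. [r3c9∈{4}] only 4 remains possible at r3c9 ⇒ r3c9=4.
Step 7. [r4c7∈{4,7}] 7 has one home in col 7: r4c7. So r4c7=7.
Step 8. [r4c1∈{6}] only 6 remains possible at r4c1 ⇒ r4c1=6.
Step 9. [r3c6∈{3}] nothing but 3 survives at r3c6, so r3c6=3.
Step 10. [r7c4∈{3,4}] 3 has one home in box 8: r7c4. So r7c4=3.
Step 11. [r2c8∈{8}] r2c8 has the single candidate 8 ⇒ r2c8=8.
Step 12. [r7c6∈{4,5,9}] col 6 has a naked triple {5,7,8} across r4c6, r5c6, r6c6, so r7c6≠5.
Step 13. [r6c4∈{2,6}] r6c4 is the only open cell in row 6 admitting 2 ⇒ r6c4=2.
Step 14. [r5c4∈{1,6}] r5c4 is the only open cell in col 4 admitting 6 ⇒ r5c4=6.
Step 15. [r5c9∈{8}] r5c9's peers cover all but 8. So r5c9=8.
Step 16. [r5c6∈{7}] r5c6 is down to just 7. So r5c6=7.
Step 17. [r6c6∈{8}] only 8 remains possible at r6c6, so r6c6=8.
Step 18. [r4c6∈{5}] r4c6 is down to just 5 ⇒ r4c6=5.
Step 19. [r4c5∈{1}] r4c5's peers cover all but 1 ⇒ r4c5=1.
Step 20. [r9c5∈{5}] r9c5's peers cover all but 5 ⇒ r9c5=5.
Step 21. [r7c3∈{5,8}] across col 3, 8 lands solely at r7c3. So r7c3=8.
Step 22. [r2c3∈{5,6}] 5 has one home in col 3: r2c3 ⇒ r2c3=5.
Step 23. [r7c7∈{4}] r7c7 is down to just 4. So r7c7=4.
Step 24. [r9c6∈{4,9}] in col 6, 4 fits only at r9c6 ⇒ r9c6=4.
Step 25. [r9c2∈{6,7,9}] row 9 places 9 nowhere but r9c2 ⇒ r9c2=9.
Step 26. [r2c9∈{1}] r2c9 is down to just 1 ⇒ r2c9=1.
Step 27. [r5c2∈{1}] only 1 remains possible at r5c2 ⇒ r5c2=1.
Step 28. [r9c1∈{7}] nothing but 7 survives at r9c1, so r9c1=7.
Step 29. [r3c2∈{2}] r3c2 is down to just 2. So r3c2=2.
Step 30. [r4c8∈{4}] r4c8 has the single candidate 4 ⇒ r4c8=4.
Step 31. [r1c8∈{2}] nothing but 2 survives at r1c8, so r1c8=2.
Step 32. [r2c2∈{6}] nothing but 6 survives at r2c2. So r2c2=6.
Step 33. [r2c7∈{3}] r2c7 is down to just 3. So r2c7=3.
Step 34. [r8c3∈{3}] r8c3 is down to just 3 ⇒ r8c3=3.
Step 35. [r5c5∈{3}] only 3 remains possible at r5c5 ⇒ r5c5=3.
Step 36. [r7c6∈{9}] r7c6 is down to just 9. So r7c6=9.
Step 37. [r6c9∈{6}] r6c9 is down to just 6. So r6c9=6.
Step 38. [r9c4∈{1}] r9c4 is down to just 1, so r9c4=1.
Step 39. [r2c4∈{4}] nothing but 4 survives at r2c4 ⇒ r2c4=4.
Step 40. [r8c7∈{1}] only 1 remains possible at r8c7, so r8c7=1.
Step 41. [r6c2∈{7}] only 7 remains possible at r6c2 ⇒ r6c2=7.
Step 42. [r5c3∈{4}] r5c3 is down to just 4 ⇒ r5c3=4.
Step 43. [r4c2∈{8}] only 8 remains possible at r4c2 ⇒ r4c2=8.
Step 44. [r9c3∈{6}] only 6 remains possible at r9c3. So r9c3=6.
Step 45. [r7c2∈{5}] r7c2 has the single candidate 5 ⇒ r7c2=5.

Answer: 4 3 7 8 9 1 6 2 5 / 9 6 5 4 7 2 3 8 1 / 8 2 1 5 6 3 9 7 4 / 6 8 2 9 1 5 7 4 3 / 5 1 4 6 3 7 2 9 8 / 3 7 9 2 4 8 5 1 6 / 1 5 8 3 2 9 4 6 7 / 2 4 3 7 8 6 1 5 9 / 7 9 6 1 5 4 8 3 2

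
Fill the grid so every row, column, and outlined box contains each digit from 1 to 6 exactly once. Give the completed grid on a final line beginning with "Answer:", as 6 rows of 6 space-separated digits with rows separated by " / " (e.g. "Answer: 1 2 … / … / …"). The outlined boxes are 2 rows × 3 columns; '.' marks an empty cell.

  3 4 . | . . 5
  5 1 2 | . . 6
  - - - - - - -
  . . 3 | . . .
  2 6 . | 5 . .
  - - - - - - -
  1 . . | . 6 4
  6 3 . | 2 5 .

Step 1. [r3c1∈{4}] r3c1 is down to just 4. So r3c1=4.
Step 2. [r4c5∈{1,3,4}] 4 has one home in row 4: r4c5, so r4c5=4.
Step 3. [r1c4∈{1}] r1c4 is down to just 1 ⇒ r1c4=1.
Step 4. [r3c5∈{1,2}] in col 5, 1 fits only at r3c5. So r3c5=1.
Step 5. [r3c2∈{5}] nothing but 5 survives at r3c2. So r3c2=5.
Step 6. [r2c4∈{3,4}] row 2 places 4 nowhere but r2c4. So r2c4=4.
Step 7. [r1c5∈{2}] only 2 remains possible at r1c5, so r1c5=2.
Step 8. [r2c5∈{3}] r2c5 is down to just 3. So r2c5=3.
Step 9. [r3c4∈{6}] r3c4 is down to just 6 ⇒ r3c4=6.
Step 10. [r4c6∈{3}] nothing but 3 survives at r4c6, so r4c6=3.
Step 11. [r4c3∈{1}] nothing but 1 survives at r4c3. So r4c3=1.
Step 12. [r5c4∈{3}] nothing but 3 survives at r5c4. So r5c4=3.
Step 13. [r3c6∈{2}] r3c6 has the single candidate 2, so r3c6=2.
Step 14. [r5c3∈{5}] nothing but 5 survives at r5c3 ⇒ r5c3=5.
Step 15. [r1c3∈{6}] only 6 remains possible at r1c3. So r1c3=6.
Step 16. [r6c3∈{4}] r6c3 is down to just 4 ⇒ r6c3=4.
Step 17. [r6c6∈{1}] r6c6 has the single candidate 1 ⇒ r6c6=1.
Step 18. [r5c2∈{2}] nothing but 2 survives at r5c2. So r5c2=2.

Answer: 3 4 6 1 2 5 / 5 1 2 4 3 6 / 4 5 3 6 1 2 / 2 6 1 5 4 3 / 1 2 5 3 6 4 / 6 3 4 2 5 1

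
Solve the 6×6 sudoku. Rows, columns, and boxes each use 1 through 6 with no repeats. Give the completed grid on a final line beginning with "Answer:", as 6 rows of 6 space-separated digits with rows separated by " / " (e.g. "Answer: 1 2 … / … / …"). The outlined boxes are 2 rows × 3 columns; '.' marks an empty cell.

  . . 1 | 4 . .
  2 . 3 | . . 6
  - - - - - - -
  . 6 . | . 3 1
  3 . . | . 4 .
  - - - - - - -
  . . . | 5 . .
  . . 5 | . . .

Step 1. [r6c4∈{1,2,3,6}] across col 4, 3 lands solely at r6c4 ⇒ r6c4=3.
Step 2. [r4c3∈{2}] nothing but 2 survives at r4c3. So r4c3=2.
Step 3. [r1c2∈{5}] r1c2 has the single candidate 5. So r1c2=5.
Step 4. [r5c3∈{4,6}] across col 3, 6 lands solely at r5c3 ⇒ r5c3=6.
Step 5. [r1c5∈{2}] nothing but 2 survives at r1c5 ⇒ r1c5=2.
Step 6. [r5c5∈{1}] r5c5's peers cover all but 1, so r5c5=1.
Step 7. [r5c1∈{4}] only 4 remains possible at r5c1 ⇒ r5c1=4.
Step 8. [r5c6∈{2}] r5c6 has the single candidate 2 ⇒ r5c6=2.
Step 9. [r6c1∈{1}] only 1 remains possible at r6c1, so r6c1=1.
Step 10. [r5c2∈{3}] only 3 remains possible at r5c2, so r5c2=3.
Step 11. [r2c2∈{4}] r2c2 is down to just 4, so r2c2=4.
Step 12. [r4c6∈{5}] only 5 remains possible at r4c6, so r4c6=5.
Step 13. [r4c2∈{1}] nothing but 1 survives at r4c2, so r4c2=1.
Step 14. [r3c3∈{4}] r3c3's peers cover all but 4. So r3c3=4.
Step 15. [r1c6∈{3}] r1c6's peers cover all but 3. So r1c6=3.
Step 16. [r6c5∈{6}] r6c5 has the single candidate 6. So r6c5=6.
Step 17. [r3c4∈{2}] only 2 remains possible at r3c4. So r3c4=2.
Step 18. [r2c5∈{5}] r2c5 is down to just 5, so r2c5=5.
Step 19. [r3c1∈{5}] only 5 remains possible at r3c1 ⇒ r3c1=5.
Step 20. [r2c4∈{1}] r2c4's peers cover all but 1, so r2c4=1.
Step 21. [r6c2∈{2}] only 2 remains possible at r6c2 ⇒ r6c2=2.
Step 22. [r1c1∈{6}] r1c1 has the single candidate 6, so r1c1=6.
Step 23. [r6c6∈{4}] r6c6 is down to just 4, so r6c6=4.
Step 24. [r4c4∈{6}] r4c4's peers cover all but 6, so r4c4=6.

Answer: 6 5 1 4 2 3 / 2 4 3 1 5 6 / 5 6 4 2 3 1 / 3 1 2 6 4 5 / 4 3 6 5 1 2 / 1 2 5 3 6 4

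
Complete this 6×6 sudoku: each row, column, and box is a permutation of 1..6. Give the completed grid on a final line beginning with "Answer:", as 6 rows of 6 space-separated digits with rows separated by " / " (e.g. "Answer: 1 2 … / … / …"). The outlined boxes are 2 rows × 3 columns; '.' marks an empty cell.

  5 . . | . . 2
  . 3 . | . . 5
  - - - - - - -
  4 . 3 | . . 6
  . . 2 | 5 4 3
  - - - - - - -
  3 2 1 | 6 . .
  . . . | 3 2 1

Step 1. [r3c5∈{1}] r3c5 has the single candidate 1. So r3c5=1.
Step 2. [r6c1∈{6}] nothing but 6 survives at r6c1 ⇒ r6c1=6.
Step 3. [r4c2∈{1,6}] row 4 places 6 nowhere but r4c2. So r4c2=6.
Step 4. [r1c2∈{1,4}] across col 2, 1 lands solely at r1c2 ⇒ r1c2=1.
Step 5. [r6c2∈{4,5}] across col 2, 4 lands solely at r6c2 ⇒ r6c2=4.
Step 6. [r1c4∈{4}] nothing but 4 survives at r1c4. So r1c4=4.
Step 7. [r1c3∈{6}] r1c3's peers cover all but 6. So r1c3=6.
Step 8. [r2c3∈{4}] only 4 remains possible at r2c3. So r2c3=4.
Step 9. [r3c4∈{2}] r3c4 is down to just 2. So r3c4=2.
Step 10. [r2c4∈{1}] r2c4 is down to just 1, so r2c4=1.
Step 11. [r5c6∈{4}] r5c6's peers cover all but 4, so r5c6=4.
Step 12. [r2c1∈{2}] r2c1 has the single candidate 2 ⇒ r2c1=2.
Step 13. [r3c2∈{5}] r3c2 is down to just 5 ⇒ r3c2=5.
Step 14. [r4c1∈{1}] r4c1 is down to just 1 ⇒ r4c1=1.
Step 15. [r1c5∈{3}] r1c5 has the single candidate 3, so r1c5=3.
Step 16. [r5c5∈{5}] r5c5's peers cover all but 5 ⇒ r5c5=5.
Step 17. [r2c5∈{6}] only 6 remains possible at r2c5 ⇒ r2c5=6.
Step 18. [r6c3∈{5}] r6c3 is down to just 5 ⇒ r6c3=5.

Answer: 5 1 6 4 3 2 / 2 3 4 1 6 5 / 4 5 3 2 1 6 / 1 6 2 5 4 3 / 3 2 1 6 5 4 / 6 4 5 3 2 1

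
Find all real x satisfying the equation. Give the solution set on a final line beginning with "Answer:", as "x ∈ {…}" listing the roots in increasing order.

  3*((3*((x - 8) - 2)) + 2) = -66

Step 1. [3*((3*((x - 8) - 2)) + 2) = -66] LHS = 3·(…); ÷3 both sides, so div: (3*((x - 8) - 2)) + 2 = -22.
Step 2. [(3*((x - 8) - 2)) + 2 = -22] +2 is outermost — subtract 2 both sides, so sub: 3*((x - 8) - 2) = -24.
Step 3. [3*((x - 8) - 2) = -24] 3·(inner) — divide through by 3, so div: (x - 8) - 2 = -8.
Step 4. [(x - 8) - 2 = -8] add 2: x sits inside (… - 2), so sub: x - 8 = -6.
Step 5. [x - 8 = -6] peel the -8: add 8 from each side. So sub: x = 2.

Answer: x ∈ {2}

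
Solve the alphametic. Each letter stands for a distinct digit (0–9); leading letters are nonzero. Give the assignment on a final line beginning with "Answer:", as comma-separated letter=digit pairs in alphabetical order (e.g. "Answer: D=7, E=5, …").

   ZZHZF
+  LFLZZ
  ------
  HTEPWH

Step 1. [col 1: F + Z ≡ H (mod 10)] no forcing yet in column 1 (carry-in 0); H=1 is free and consistent — try it ⇒ H=1.
Step 2. [col 1: F + Z ≡ H (mod 10)] no forcing yet in column 1 (carry-in 0); F=4 is free and consistent — try it, so F=4.
Step 3. [col 1: F + Z ≡ H (mod 10)] in column 1 we have F+Z≡H with carry-in 0; given F=4, H=1 and digits 1,4 already taken and all letters distinct, that pins Z to 7. So Z=7.
Step 4. [col 2: Z + Z ≡ W (mod 10)] from column 2 (Z=7, carry-in 1, digits 1,4,7 already taken and all letters distinct): W must equal 5. So W=5.
Step 5. [col 3: H + L ≡ P (mod 10)] no forcing yet in column 3 (carry-in 1); L=8 is free and consistent — try it, so L=8.
Step 6. [col 3: H + L ≡ P (mod 10)] in column 3 we have H+L≡P with carry-in 1; given H=1, L=8 and digits 1,4,5,7,8 already taken and all letters distinct, that pins P to 0 ⇒ P=0.
Step 7. [col 4: Z + F ≡ E (mod 10)] from column 4 (Z=7, F=4, carry-in 1, digits 0,1,4,5,7,8 already taken and all letters distinct): E must equal 2, so E=2.
Step 8. [col 5: Z + L ≡ T (mod 10)] column 5: given Z=7, L=8, carry-in 1, and digits 0,1,2,4,5,7,8 already taken and all letters distinct, Z+L≡T (mod 10) forces T=6 ⇒ T=6.

Answer: E=2, F=4, H=1, L=8, P=0, T=6, W=5, Z=7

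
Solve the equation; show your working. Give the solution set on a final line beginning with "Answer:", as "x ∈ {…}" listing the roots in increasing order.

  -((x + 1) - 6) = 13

Step 1. [-((x + 1) - 6) = 13] LHS negated; negate both sides. So neg: (x + 1) - 6 = -13.
Step 2. [(x + 1) - 6 = -13] -6 is outermost — add 6 both sides ⇒ sub: x + 1 = -7.
Step 3. [x + 1 = -7] +1 is outermost — subtract 1 both sides. So sub: x = -8.

Answer: x ∈ {-8}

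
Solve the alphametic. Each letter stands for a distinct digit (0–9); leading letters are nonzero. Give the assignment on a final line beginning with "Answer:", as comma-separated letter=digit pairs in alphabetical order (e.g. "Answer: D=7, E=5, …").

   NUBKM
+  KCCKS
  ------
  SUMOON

Step 1. [col 1: M + S ≡ N (mod 10)] N=9 is one option consistent with column 1 (M + S ≡ N (mod 10), carry-in 0) — take it. So N=9.
Step 2. [col 1: M + S ≡ N (mod 10)] M=8 is one option consistent with column 1 (M + S ≡ N (mod 10), carry-in 0) — take it. So M=8.
Step 3. [col 1: M + S ≡ N (mod 10)] in column 1 we have M+S≡N with carry-in 0; given M=8, N=9 and digits 8,9 already taken and all letters distinct, that pins S to 1. So S=1.
Step 4. [col 2: K + K ≡ O (mod 10)] column 2 (K + K ≡ O (mod 10), carry-in 0) doesn't pin K yet; pick K=5 and continue, so K=5.
Step 5. [col 2: K + K ≡ O (mod 10)] column 2 reads K+K+carry(0)=O with K=5; with digits 1,5,8,9 already taken and all letters distinct, the only value for O is 0, so O=0.
Step 6. [col 3: B + C ≡ O (mod 10)] several values work for B in column 3 (B + C ≡ O (mod 10), carry-in 1); try B=6, so B=6.
Step 7. [col 3: B + C ≡ O (mod 10)] column 3 reads B+C+carry(1)=O with B=6, O=0; with digits 0,1,5,6,8,9 already taken and all letters distinct, the only value for C is 3 ⇒ C=3.
Step 8. [col 4: U + C ≡ M (mod 10)] column 4 reads U+C+carry(1)=M with C=3, M=8; with digits 0,1,3,5,6,8,9 already taken and all letters distinct, the only value for U is 4 ⇒ U=4.

Answer: B=6, C=3, K=5, M=8, N=9, O=0, S=1, U=4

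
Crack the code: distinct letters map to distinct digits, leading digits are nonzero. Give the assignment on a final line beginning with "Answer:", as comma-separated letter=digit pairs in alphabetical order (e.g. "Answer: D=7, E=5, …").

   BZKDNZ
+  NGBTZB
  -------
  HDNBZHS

Step 1. [col 1: Z + B ≡ S (mod 10)] column 1 (Z + B ≡ S (mod 10), carry-in 0) doesn't pin B yet; pick B=8 and continue, so B=8.
Step 2. [col 1: Z + B ≡ S (mod 10)] column 1 (Z + B ≡ S (mod 10), carry-in 0) doesn't pin S yet; pick S=5 and continue. So S=5.
Step 3. [col 1: Z + B ≡ S (mod 10)] in column 1 we have Z+B≡S with carry-in 0; given B=8, S=5 and digits 5,8 already taken and all letters distinct, that pins Z to 7 ⇒ Z=7.
Step 4. [col 2: N + Z ≡ H (mod 10)] column 2 (N + Z ≡ H (mod 10), carry-in 1) doesn't pin H yet; pick H=1 and continue ⇒ H=1.
Step 5. [col 2: N + Z ≡ H (mod 10)] column 2: given Z=7, H=1, carry-in 1, and digits 1,5,7,8 already taken and all letters distinct, N+Z≡H (mod 10) forces N=3 ⇒ N=3.
Step 6. [col 3: D + T ≡ Z (mod 10)] T=4 is one option consistent with column 3 (D + T ≡ Z (mod 10), carry-in 1) — take it ⇒ T=4.
Step 7. [col 3: D + T ≡ Z (mod 10)] in column 3 we have D+T≡Z with carry-in 1; given T=4, Z=7 and digits 1,3,4,5,7,8 already taken and all letters distinct, that pins D to 2. So D=2.
Step 8. [col 4: K + B ≡ B (mod 10)] column 4: given B=8, carry-in 0, and digits 1,2,3,4,5,7,8 already taken and all letters distinct, K+B≡B (mod 10) forces K=0 ⇒ K=0.
Step 9. [col 5: Z + G ≡ N (mod 10)] column 5 reads Z+G+carry(0)=N with Z=7, N=3; with digits 0,1,2,3,4,5,7,8 already taken and all letters distinct, the only value for G is 6, so G=6.

Answer: B=8, D=2, G=6, H=1, K=0, N=3, S=5, T=4, Z=7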